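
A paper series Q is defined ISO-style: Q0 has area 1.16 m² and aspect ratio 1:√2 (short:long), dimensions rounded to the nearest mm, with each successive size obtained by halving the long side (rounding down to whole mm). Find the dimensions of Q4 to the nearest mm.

Let Q0's short side be w mm. w · w√2 = 1.16 m² = 1,160,000 mm², so w ≈ 905.7 mm and w√2 ≈ 1280.8 mm → Q0 = 906 × 1281 mm.
Q1: ⌊1281/2⌋ × 906 = 640 × 906 mm
Q2: ⌊906/2⌋ × 640 = 453 × 640 mm
Q3: ⌊640/2⌋ × 453 = 320 × 453 mm
Q4: ⌊453/2⌋ × 320 = 226 × 320 mm

226 × 320 mm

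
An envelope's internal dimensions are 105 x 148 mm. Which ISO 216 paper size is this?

A6 (105 × 148 mm)

Aspect ratio 148/105 ≈ 1.410 — close to the ISO √2 ≈ 1.414.
In the A-series (A0 area = 1 m²): A6 = 105 × 148 mm.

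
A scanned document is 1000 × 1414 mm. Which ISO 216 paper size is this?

B0 (1000 × 1414 mm)

Aspect ratio 1414/1000 ≈ 1.414 — close to the ISO √2 ≈ 1.414.
In the B-series (B0 = 1000 × 1414 mm): B0 = 1000 × 1414 mm.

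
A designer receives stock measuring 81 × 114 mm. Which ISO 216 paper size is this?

C7 (81 × 114 mm)

Aspect ratio 114/81 ≈ 1.407 — close to the ISO √2 ≈ 1.414.
In the C-series (envelope sizes, between A and B): C7 = 81 × 114 mm.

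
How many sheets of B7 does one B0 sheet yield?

Each ISO step halves the sheet: 1 × B0 → 2 × B1 → 4 × B2 → 8 × B3 → …
From B0 to B7 is 7 halving steps: 2^7 = 128.

128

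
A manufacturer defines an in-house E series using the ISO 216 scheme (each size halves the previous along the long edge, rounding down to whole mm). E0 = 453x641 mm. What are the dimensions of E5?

E1 = 320 × 453 mm (from E0 by 1 halving).
E2: ⌊453/2⌋ × 320 = 226 × 320 mm
E3: ⌊320/2⌋ × 226 = 160 × 226 mm
E4: ⌊226/2⌋ × 160 = 113 × 160 mm
E5: ⌊160/2⌋ × 113 = 80 × 113 mm

80 × 113 mm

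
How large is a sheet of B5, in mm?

176 × 250 mm

B0 = 1000 × 1414 mm (B0 has a 1000 mm short side, aspect 1:√2).
B1: ⌊1414/2⌋ × 1000 = 707 × 1000 mm
B2: ⌊1000/2⌋ × 707 = 500 × 707 mm
B3: ⌊707/2⌋ × 500 = 353 × 500 mm
B4: ⌊500/2⌋ × 353 = 250 × 353 mm
B5: ⌊353/2⌋ × 250 = 176 × 250 mm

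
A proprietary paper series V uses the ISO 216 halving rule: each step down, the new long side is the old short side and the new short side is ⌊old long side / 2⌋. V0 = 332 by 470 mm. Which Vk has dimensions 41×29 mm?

V7

V0: 332 × 470 mm
V1: 235 × 332 mm
V2: 166 × 235 mm
V3: 117 × 166 mm
V4: 83 × 117 mm
V5: 58 × 83 mm
V6: 41 × 58 mm
V7: 29 × 41 mm
V8: 20 × 29 mm
→ matches V7.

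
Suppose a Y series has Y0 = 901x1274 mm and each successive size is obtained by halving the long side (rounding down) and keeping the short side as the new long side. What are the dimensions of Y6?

112 × 159 mm

Y1: ⌊1274/2⌋ × 901 = 637 × 901 mm
Y2: ⌊901/2⌋ × 637 = 450 × 637 mm
Y3: ⌊637/2⌋ × 450 = 318 × 450 mm
Y4: ⌊450/2⌋ × 318 = 225 × 318 mm
Y5: ⌊318/2⌋ × 225 = 159 × 225 mm
Y6: ⌊225/2⌋ × 159 = 112 × 159 mm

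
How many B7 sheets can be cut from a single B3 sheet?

16

Each ISO step halves the sheet: 1 × B3 → 2 × B4 → 4 × B5 → 8 × B6 → …
From B3 to B7 is 4 halving steps: 2^4 = 16.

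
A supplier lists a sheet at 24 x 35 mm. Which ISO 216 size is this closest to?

Aspect ratio 35/24 ≈ 1.458 (ISO target is √2 ≈ 1.414).
In the A-series (A0 area = 1 m²): A10 = 26 × 37 mm.
Off by 4 mm total — nearest standard size.

A10 (26 × 37 mm)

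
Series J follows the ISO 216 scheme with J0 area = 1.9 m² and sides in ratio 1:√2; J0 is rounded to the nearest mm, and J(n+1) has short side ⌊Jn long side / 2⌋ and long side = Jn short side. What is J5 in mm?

Let J0's short side be w mm. w · w√2 = 1.9 m² = 1,900,000 mm², so w ≈ 1159.1 mm and w√2 ≈ 1639.2 mm → J0 = 1159 × 1639 mm.
J1: ⌊1639/2⌋ × 1159 = 819 × 1159 mm
J2: ⌊1159/2⌋ × 819 = 579 × 819 mm
J3: ⌊819/2⌋ × 579 = 409 × 579 mm
J4: ⌊579/2⌋ × 409 = 289 × 409 mm
J5: ⌊409/2⌋ × 289 = 204 × 289 mm

204 × 289 mm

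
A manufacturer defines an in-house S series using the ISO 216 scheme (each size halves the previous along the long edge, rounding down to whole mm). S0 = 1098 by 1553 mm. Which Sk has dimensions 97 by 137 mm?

S0: 1098 × 1553 mm
S1: 776 × 1098 mm
S2: 549 × 776 mm
S3: 388 × 549 mm
S4: 274 × 388 mm
S5: 194 × 274 mm
S6: 137 × 194 mm
S7: 97 × 137 mm
S8: 68 × 97 mm
→ matches S7.

S7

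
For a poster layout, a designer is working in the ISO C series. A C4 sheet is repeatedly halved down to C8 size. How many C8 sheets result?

Each ISO step halves the sheet: 1 × C4 → 2 × C5 → 4 × C6 → 8 × C7 → …
From C4 to C8 is 4 halving steps: 2^4 = 16.

16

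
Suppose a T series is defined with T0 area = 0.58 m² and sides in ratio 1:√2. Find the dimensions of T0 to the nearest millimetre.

640 × 906 mm

Let the short side be w mm. Then w · w√2 = 0.58 m² = 580,000 mm².
w² = 580,000/√2, so w ≈ 640.4 mm; long side = w√2 ≈ 905.7 mm.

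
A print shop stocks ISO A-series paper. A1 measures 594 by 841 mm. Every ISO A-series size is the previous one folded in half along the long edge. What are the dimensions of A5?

148 × 210 mm

A2: ⌊841/2⌋ × 594 = 420 × 594 mm
A3: ⌊594/2⌋ × 420 = 297 × 420 mm
A4: ⌊420/2⌋ × 297 = 210 × 297 mm
A5: ⌊297/2⌋ × 210 = 148 × 210 mm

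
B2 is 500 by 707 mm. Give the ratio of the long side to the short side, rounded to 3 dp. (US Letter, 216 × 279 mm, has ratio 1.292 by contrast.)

707 / 500 = 1.414
Matches √2 ≈ 1.414 — the ISO 216 defining ratio.

1.414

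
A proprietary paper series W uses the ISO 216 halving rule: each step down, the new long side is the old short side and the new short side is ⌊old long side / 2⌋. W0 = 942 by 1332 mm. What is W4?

235 × 333 mm

W1: ⌊1332/2⌋ × 942 = 666 × 942 mm
W2: ⌊942/2⌋ × 666 = 471 × 666 mm
W3: ⌊666/2⌋ × 471 = 333 × 471 mm
W4: ⌊471/2⌋ × 333 = 235 × 333 mm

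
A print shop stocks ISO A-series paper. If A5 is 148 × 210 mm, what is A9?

37 × 52 mm

A6: ⌊210/2⌋ × 148 = 105 × 148 mm
A7: ⌊148/2⌋ × 105 = 74 × 105 mm
A8: ⌊105/2⌋ × 74 = 52 × 74 mm
A9: ⌊74/2⌋ × 52 = 37 × 52 mm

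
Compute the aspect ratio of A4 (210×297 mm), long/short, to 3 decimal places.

1.414

297 / 210 = 1.414
Matches √2 ≈ 1.414 — the ISO 216 defining ratio.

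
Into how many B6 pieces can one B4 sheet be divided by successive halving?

Each ISO step halves the sheet: 1 × B4 → 2 × B5 → 4 × B6
From B4 to B6 is 2 halving steps: 2^2 = 4.

4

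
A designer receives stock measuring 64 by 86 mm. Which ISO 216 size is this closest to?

B8 (62 × 88 mm)

Aspect ratio 86/64 ≈ 1.344 (ISO target is √2 ≈ 1.414).
In the B-series (B0 = 1000 × 1414 mm): B8 = 62 × 88 mm.
Off by 4 mm total — nearest standard size.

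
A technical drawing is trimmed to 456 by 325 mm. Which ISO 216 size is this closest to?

C3 (324 × 458 mm)

Aspect ratio 456/325 ≈ 1.403 — close to the ISO √2 ≈ 1.414.
In the C-series (envelope sizes, between A and B): C3 = 324 × 458 mm.
Off by 3 mm total — nearest standard size.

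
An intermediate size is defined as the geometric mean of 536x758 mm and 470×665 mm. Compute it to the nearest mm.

Short side: √(536 · 470) = √251920 ≈ 501.9 → 502 mm
Long side: √(758 · 665) = √504070 ≈ 710.0 → 710 mm

502 × 710 mm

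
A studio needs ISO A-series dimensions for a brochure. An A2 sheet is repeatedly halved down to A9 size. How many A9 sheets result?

128

A2 = 420 × 594 mm; A9 = 37 × 52 mm.
Each halving step doubles the count; 7 steps from A2 to A9.
2^7 = 128.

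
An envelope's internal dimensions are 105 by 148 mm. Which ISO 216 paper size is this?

Aspect ratio 148/105 ≈ 1.410 — close to the ISO √2 ≈ 1.414.
In the A-series (A0 area = 1 m²): A6 = 105 × 148 mm.

A6 (105 × 148 mm)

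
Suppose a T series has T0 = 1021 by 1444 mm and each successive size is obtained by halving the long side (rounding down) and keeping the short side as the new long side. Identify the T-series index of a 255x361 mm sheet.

T4

T0: 1021 × 1444 mm
T1: 722 × 1021 mm
T2: 510 × 722 mm
T3: 361 × 510 mm
T4: 255 × 361 mm
T5: 180 × 255 mm
→ matches T4.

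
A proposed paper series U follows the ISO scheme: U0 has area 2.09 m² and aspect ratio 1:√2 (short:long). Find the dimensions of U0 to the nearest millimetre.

1216 × 1719 mm

Let the short side be w mm. Then w · w√2 = 2.09 m² = 2,090,000 mm².
w² = 2,090,000/√2, so w ≈ 1215.7 mm; long side = w√2 ≈ 1719.2 mm.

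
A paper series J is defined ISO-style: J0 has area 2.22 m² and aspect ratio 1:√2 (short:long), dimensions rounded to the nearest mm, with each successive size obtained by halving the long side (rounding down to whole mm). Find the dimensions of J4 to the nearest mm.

Let J0's short side be w mm. w · w√2 = 2.22 m² = 2,220,000 mm², so w ≈ 1252.9 mm and w√2 ≈ 1771.9 mm → J0 = 1253 × 1772 mm.
J1: ⌊1772/2⌋ × 1253 = 886 × 1253 mm
J2: ⌊1253/2⌋ × 886 = 626 × 886 mm
J3: ⌊886/2⌋ × 626 = 443 × 626 mm
J4: ⌊626/2⌋ × 443 = 313 × 443 mm

313 × 443 mm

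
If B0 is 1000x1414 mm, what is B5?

B1: ⌊1414/2⌋ × 1000 = 707 × 1000 mm
B2: ⌊1000/2⌋ × 707 = 500 × 707 mm
B3: ⌊707/2⌋ × 500 = 353 × 500 mm
B4: ⌊500/2⌋ × 353 = 250 × 353 mm
B5: ⌊353/2⌋ × 250 = 176 × 250 mm

176 × 250 mm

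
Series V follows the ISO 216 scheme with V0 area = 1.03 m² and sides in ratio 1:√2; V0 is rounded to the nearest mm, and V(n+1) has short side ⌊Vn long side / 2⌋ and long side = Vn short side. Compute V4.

Let V0's short side be w mm. w · w√2 = 1.03 m² = 1,030,000 mm², so w ≈ 853.4 mm and w√2 ≈ 1206.9 mm → V0 = 853 × 1207 mm.
V1: ⌊1207/2⌋ × 853 = 603 × 853 mm
V2: ⌊853/2⌋ × 603 = 426 × 603 mm
V3: ⌊603/2⌋ × 426 = 301 × 426 mm
V4: ⌊426/2⌋ × 301 = 213 × 301 mm

213 × 301 mm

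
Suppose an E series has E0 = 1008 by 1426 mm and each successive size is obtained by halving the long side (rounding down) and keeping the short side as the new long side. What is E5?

E1: ⌊1426/2⌋ × 1008 = 713 × 1008 mm
E2: ⌊1008/2⌋ × 713 = 504 × 713 mm
E3: ⌊713/2⌋ × 504 = 356 × 504 mm
E4: ⌊504/2⌋ × 356 = 252 × 356 mm
E5: ⌊356/2⌋ × 252 = 178 × 252 mm

178 × 252 mm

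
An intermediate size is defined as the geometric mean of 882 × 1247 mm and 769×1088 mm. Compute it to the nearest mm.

824 × 1165 mm

Short side: √(882 · 769) = √678258 ≈ 823.6 → 824 mm
Long side: √(1247 · 1088) = √1356736 ≈ 1164.8 → 1165 mm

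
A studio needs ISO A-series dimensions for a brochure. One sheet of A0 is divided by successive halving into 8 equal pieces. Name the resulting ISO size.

A3

8 = 2^3, so 3 halving steps.
A0 → A1 → … → A3 after 3 steps.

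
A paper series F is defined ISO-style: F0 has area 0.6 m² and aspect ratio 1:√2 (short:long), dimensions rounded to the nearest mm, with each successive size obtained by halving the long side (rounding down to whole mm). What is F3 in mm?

Let F0's short side be w mm. w · w√2 = 0.6 m² = 600,000 mm², so w ≈ 651.4 mm and w√2 ≈ 921.2 mm → F0 = 651 × 921 mm.
F1: ⌊921/2⌋ × 651 = 460 × 651 mm
F2: ⌊651/2⌋ × 460 = 325 × 460 mm
F3: ⌊460/2⌋ × 325 = 230 × 325 mm

230 × 325 mm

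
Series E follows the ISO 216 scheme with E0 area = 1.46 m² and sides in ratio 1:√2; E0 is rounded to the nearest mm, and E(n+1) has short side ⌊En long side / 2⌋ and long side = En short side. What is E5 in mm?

Let E0's short side be w mm. w · w√2 = 1.46 m² = 1,460,000 mm², so w ≈ 1016.1 mm and w√2 ≈ 1436.9 mm → E0 = 1016 × 1437 mm.
E1: ⌊1437/2⌋ × 1016 = 718 × 1016 mm
E2: ⌊1016/2⌋ × 718 = 508 × 718 mm
E3: ⌊718/2⌋ × 508 = 359 × 508 mm
E4: ⌊508/2⌋ × 359 = 254 × 359 mm
E5: ⌊359/2⌋ × 254 = 179 × 254 mm

179 × 254 mm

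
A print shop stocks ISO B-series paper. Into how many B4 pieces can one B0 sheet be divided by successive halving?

16

Each ISO step halves the sheet: 1 × B0 → 2 × B1 → 4 × B2 → 8 × B3 → …
From B0 to B4 is 4 halving steps: 2^4 = 16.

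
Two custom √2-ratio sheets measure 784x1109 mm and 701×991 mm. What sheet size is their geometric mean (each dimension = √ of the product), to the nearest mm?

Short side: √(784 · 701) = √549584 ≈ 741.3 → 741 mm
Long side: √(1109 · 991) = √1099019 ≈ 1048.3 → 1048 mm

741 × 1048 mm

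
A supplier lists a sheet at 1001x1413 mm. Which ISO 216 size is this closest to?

Aspect ratio 1413/1001 ≈ 1.412 — close to the ISO √2 ≈ 1.414.
In the B-series (B0 = 1000 × 1414 mm): B0 = 1000 × 1414 mm.
Off by 2 mm total — nearest standard size.

B0 (1000 × 1414 mm)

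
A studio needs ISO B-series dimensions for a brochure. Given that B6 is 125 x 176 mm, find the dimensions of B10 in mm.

B7: ⌊176/2⌋ × 125 = 88 × 125 mm
B8: ⌊125/2⌋ × 88 = 62 × 88 mm
B9: ⌊88/2⌋ × 62 = 44 × 62 mm
B10: ⌊62/2⌋ × 44 = 31 × 44 mm

31 × 44 mm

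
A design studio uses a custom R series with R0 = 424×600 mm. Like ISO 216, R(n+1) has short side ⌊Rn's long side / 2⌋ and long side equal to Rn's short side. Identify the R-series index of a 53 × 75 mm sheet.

R6

R0: 424 × 600 mm
R1: 300 × 424 mm
R2: 212 × 300 mm
R3: 150 × 212 mm
R4: 106 × 150 mm
R5: 75 × 106 mm
R6: 53 × 75 mm
R7: 37 × 53 mm
→ matches R6.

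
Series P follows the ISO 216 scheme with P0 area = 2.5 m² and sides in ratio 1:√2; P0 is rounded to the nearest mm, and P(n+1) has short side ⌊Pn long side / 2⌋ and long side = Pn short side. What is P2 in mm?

Let P0's short side be w mm. w · w√2 = 2.5 m² = 2,500,000 mm², so w ≈ 1329.6 mm and w√2 ≈ 1880.3 mm → P0 = 1330 × 1880 mm.
P1: ⌊1880/2⌋ × 1330 = 940 × 1330 mm
P2: ⌊1330/2⌋ × 940 = 665 × 940 mm

665 × 940 mm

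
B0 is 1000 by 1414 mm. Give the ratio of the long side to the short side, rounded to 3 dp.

1414 / 1000 = 1.414
Matches √2 ≈ 1.414 — the ISO 216 defining ratio.

1.414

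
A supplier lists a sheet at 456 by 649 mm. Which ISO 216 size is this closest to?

C2 (458 × 648 mm)

Aspect ratio 649/456 ≈ 1.423 — close to the ISO √2 ≈ 1.414.
In the C-series (envelope sizes, between A and B): C2 = 458 × 648 mm.
Off by 3 mm total — nearest standard size.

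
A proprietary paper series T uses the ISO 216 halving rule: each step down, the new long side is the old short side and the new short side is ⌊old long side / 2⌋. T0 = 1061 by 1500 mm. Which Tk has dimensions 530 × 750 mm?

T0: 1061 × 1500 mm
T1: 750 × 1061 mm
T2: 530 × 750 mm
T3: 375 × 530 mm
→ matches T2.

T2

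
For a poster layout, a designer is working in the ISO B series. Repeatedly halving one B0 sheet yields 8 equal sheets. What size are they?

B3

8 = 2^3, so 3 halving steps.
B0 → B1 → … → B3 after 3 steps.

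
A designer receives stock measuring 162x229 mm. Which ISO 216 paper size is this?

Aspect ratio 229/162 ≈ 1.414 — close to the ISO √2 ≈ 1.414.
In the C-series (envelope sizes, between A and B): C5 = 162 × 229 mm.

C5 (162 × 229 mm)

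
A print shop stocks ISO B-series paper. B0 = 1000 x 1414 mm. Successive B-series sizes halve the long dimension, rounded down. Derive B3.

B1: ⌊1414/2⌋ × 1000 = 707 × 1000 mm
B2: ⌊1000/2⌋ × 707 = 500 × 707 mm
B3: ⌊707/2⌋ × 500 = 353 × 500 mm

353 × 500 mm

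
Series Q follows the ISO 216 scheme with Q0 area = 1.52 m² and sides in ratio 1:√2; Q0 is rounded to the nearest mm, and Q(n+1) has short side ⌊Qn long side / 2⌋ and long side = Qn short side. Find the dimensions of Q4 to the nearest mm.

259 × 366 mm

Let Q0's short side be w mm. w · w√2 = 1.52 m² = 1,520,000 mm², so w ≈ 1036.7 mm and w√2 ≈ 1466.2 mm → Q0 = 1037 × 1466 mm.
Q1: ⌊1466/2⌋ × 1037 = 733 × 1037 mm
Q2: ⌊1037/2⌋ × 733 = 518 × 733 mm
Q3: ⌊733/2⌋ × 518 = 366 × 518 mm
Q4: ⌊518/2⌋ × 366 = 259 × 366 mm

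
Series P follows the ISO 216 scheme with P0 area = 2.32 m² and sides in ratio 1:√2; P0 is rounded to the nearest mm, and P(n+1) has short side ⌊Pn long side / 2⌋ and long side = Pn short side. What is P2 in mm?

Let P0's short side be w mm. w · w√2 = 2.32 m² = 2,320,000 mm², so w ≈ 1280.8 mm and w√2 ≈ 1811.3 mm → P0 = 1281 × 1811 mm.
P1: ⌊1811/2⌋ × 1281 = 905 × 1281 mm
P2: ⌊1281/2⌋ × 905 = 640 × 905 mm

640 × 905 mm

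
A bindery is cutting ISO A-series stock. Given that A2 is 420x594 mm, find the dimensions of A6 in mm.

105 × 148 mm

A3: ⌊594/2⌋ × 420 = 297 × 420 mm
A4: ⌊420/2⌋ × 297 = 210 × 297 mm
A5: ⌊297/2⌋ × 210 = 148 × 210 mm
A6: ⌊210/2⌋ × 148 = 105 × 148 mm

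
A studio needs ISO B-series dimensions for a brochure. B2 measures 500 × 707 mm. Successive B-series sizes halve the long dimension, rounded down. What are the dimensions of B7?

B3: ⌊707/2⌋ × 500 = 353 × 500 mm
B4: ⌊500/2⌋ × 353 = 250 × 353 mm
B5: ⌊353/2⌋ × 250 = 176 × 250 mm
B6: ⌊250/2⌋ × 176 = 125 × 176 mm
B7: ⌊176/2⌋ × 125 = 88 × 125 mm

88 × 125 mm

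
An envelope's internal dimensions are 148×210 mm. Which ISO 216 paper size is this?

Aspect ratio 210/148 ≈ 1.419 — close to the ISO √2 ≈ 1.414.
In the A-series (A0 area = 1 m²): A5 = 148 × 210 mm.

A5 (148 × 210 mm)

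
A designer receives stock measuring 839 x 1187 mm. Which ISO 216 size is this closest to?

Aspect ratio 1187/839 ≈ 1.415 — close to the ISO √2 ≈ 1.414.
In the A-series (A0 area = 1 m²): A0 = 841 × 1189 mm.
Off by 4 mm total — nearest standard size.

A0 (841 × 1189 mm)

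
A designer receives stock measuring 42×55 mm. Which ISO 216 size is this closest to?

C9 (40 × 57 mm)

Aspect ratio 55/42 ≈ 1.310 (ISO target is √2 ≈ 1.414).
In the C-series (envelope sizes, between A and B): C9 = 40 × 57 mm.
Off by 4 mm total — nearest standard size.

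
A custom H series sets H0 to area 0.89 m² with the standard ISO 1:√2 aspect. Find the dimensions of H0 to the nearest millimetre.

Let the short side be w mm. Then w · w√2 = 0.89 m² = 890,000 mm².
w² = 890,000/√2, so w ≈ 793.3 mm; long side = w√2 ≈ 1121.9 mm.

793 × 1122 mm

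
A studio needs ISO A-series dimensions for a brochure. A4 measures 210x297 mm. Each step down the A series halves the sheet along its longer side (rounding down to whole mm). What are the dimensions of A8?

52 × 74 mm

A5: ⌊297/2⌋ × 210 = 148 × 210 mm
A6: ⌊210/2⌋ × 148 = 105 × 148 mm
A7: ⌊148/2⌋ × 105 = 74 × 105 mm
A8: ⌊105/2⌋ × 74 = 52 × 74 mm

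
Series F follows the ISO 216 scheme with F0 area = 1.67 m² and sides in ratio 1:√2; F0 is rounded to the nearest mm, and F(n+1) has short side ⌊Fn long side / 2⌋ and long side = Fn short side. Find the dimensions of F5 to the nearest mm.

192 × 271 mm

Let F0's short side be w mm. w · w√2 = 1.67 m² = 1,670,000 mm², so w ≈ 1086.7 mm and w√2 ≈ 1536.8 mm → F0 = 1087 × 1537 mm.
F1: ⌊1537/2⌋ × 1087 = 768 × 1087 mm
F2: ⌊1087/2⌋ × 768 = 543 × 768 mm
F3: ⌊768/2⌋ × 543 = 384 × 543 mm
F4: ⌊543/2⌋ × 384 = 271 × 384 mm
F5: ⌊384/2⌋ × 271 = 192 × 271 mm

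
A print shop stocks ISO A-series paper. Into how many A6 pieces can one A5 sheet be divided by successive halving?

Each ISO step halves the sheet: 1 × A5 → 2 × A6
From A5 to A6 is 1 halving step: 2^1 = 2.

2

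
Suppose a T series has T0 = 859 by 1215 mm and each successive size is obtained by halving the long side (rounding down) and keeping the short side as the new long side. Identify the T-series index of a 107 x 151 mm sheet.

T0: 859 × 1215 mm
T1: 607 × 859 mm
T2: 429 × 607 mm
T3: 303 × 429 mm
T4: 214 × 303 mm
T5: 151 × 214 mm
T6: 107 × 151 mm
T7: 75 × 107 mm
→ matches T6.

T6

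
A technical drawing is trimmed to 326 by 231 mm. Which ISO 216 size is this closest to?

Aspect ratio 326/231 ≈ 1.411 — close to the ISO √2 ≈ 1.414.
In the C-series (envelope sizes, between A and B): C4 = 229 × 324 mm.
Off by 4 mm total — nearest standard size.

C4 (229 × 324 mm)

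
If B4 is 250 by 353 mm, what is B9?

B5: ⌊353/2⌋ × 250 = 176 × 250 mm
B6: ⌊250/2⌋ × 176 = 125 × 176 mm
B7: ⌊176/2⌋ × 125 = 88 × 125 mm
B8: ⌊125/2⌋ × 88 = 62 × 88 mm
B9: ⌊88/2⌋ × 62 = 44 × 62 mm

44 × 62 mm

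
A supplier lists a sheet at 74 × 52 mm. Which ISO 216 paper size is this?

A8 (52 × 74 mm)

Aspect ratio 74/52 ≈ 1.423 — close to the ISO √2 ≈ 1.414.
In the A-series (A0 area = 1 m²): A8 = 52 × 74 mm.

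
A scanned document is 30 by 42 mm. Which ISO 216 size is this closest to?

Aspect ratio 42/30 ≈ 1.400 — close to the ISO √2 ≈ 1.414.
In the B-series (B0 = 1000 × 1414 mm): B10 = 31 × 44 mm.
Off by 3 mm total — nearest standard size.

B10 (31 × 44 mm)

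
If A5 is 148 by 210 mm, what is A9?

A6: ⌊210/2⌋ × 148 = 105 × 148 mm
A7: ⌊148/2⌋ × 105 = 74 × 105 mm
A8: ⌊105/2⌋ × 74 = 52 × 74 mm
A9: ⌊74/2⌋ × 52 = 37 × 52 mm

37 × 52 mm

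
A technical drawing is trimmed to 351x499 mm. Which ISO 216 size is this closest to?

Aspect ratio 499/351 ≈ 1.422 — close to the ISO √2 ≈ 1.414.
In the B-series (B0 = 1000 × 1414 mm): B3 = 353 × 500 mm.
Off by 3 mm total — nearest standard size.

B3 (353 × 500 mm)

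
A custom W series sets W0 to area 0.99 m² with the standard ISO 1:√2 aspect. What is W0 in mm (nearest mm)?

Let the short side be w mm. Then w · w√2 = 0.99 m² = 990,000 mm².
w² = 990,000/√2, so w ≈ 836.7 mm; long side = w√2 ≈ 1183.2 mm.

837 × 1183 mm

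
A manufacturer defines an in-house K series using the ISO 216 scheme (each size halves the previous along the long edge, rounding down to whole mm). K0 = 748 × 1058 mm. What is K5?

K1 = 529 × 748 mm (from K0 by 1 halving).
K2: ⌊748/2⌋ × 529 = 374 × 529 mm
K3: ⌊529/2⌋ × 374 = 264 × 374 mm
K4: ⌊374/2⌋ × 264 = 187 × 264 mm
K5: ⌊264/2⌋ × 187 = 132 × 187 mm

132 × 187 mm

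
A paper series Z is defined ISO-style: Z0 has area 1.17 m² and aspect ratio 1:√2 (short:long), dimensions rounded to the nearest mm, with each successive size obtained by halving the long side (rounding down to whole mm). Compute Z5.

160 × 227 mm

Let Z0's short side be w mm. w · w√2 = 1.17 m² = 1,170,000 mm², so w ≈ 909.6 mm and w√2 ≈ 1286.3 mm → Z0 = 910 × 1286 mm.
Z1: ⌊1286/2⌋ × 910 = 643 × 910 mm
Z2: ⌊910/2⌋ × 643 = 455 × 643 mm
Z3: ⌊643/2⌋ × 455 = 321 × 455 mm
Z4: ⌊455/2⌋ × 321 = 227 × 321 mm
Z5: ⌊321/2⌋ × 227 = 160 × 227 mm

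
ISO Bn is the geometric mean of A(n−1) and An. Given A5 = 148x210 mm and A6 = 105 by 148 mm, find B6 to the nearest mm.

Short side: √(148 · 105) = √15540 ≈ 124.7 → 125 mm
Long side: √(210 · 148) = √31080 ≈ 176.3 → 176 mm

125 × 176 mm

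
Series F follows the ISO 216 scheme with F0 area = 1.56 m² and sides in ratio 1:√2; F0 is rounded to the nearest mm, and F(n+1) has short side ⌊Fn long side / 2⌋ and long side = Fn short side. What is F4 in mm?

Let F0's short side be w mm. w · w√2 = 1.56 m² = 1,560,000 mm², so w ≈ 1050.3 mm and w√2 ≈ 1485.3 mm → F0 = 1050 × 1485 mm.
F1: ⌊1485/2⌋ × 1050 = 742 × 1050 mm
F2: ⌊1050/2⌋ × 742 = 525 × 742 mm
F3: ⌊742/2⌋ × 525 = 371 × 525 mm
F4: ⌊525/2⌋ × 371 = 262 × 371 mm

262 × 371 mm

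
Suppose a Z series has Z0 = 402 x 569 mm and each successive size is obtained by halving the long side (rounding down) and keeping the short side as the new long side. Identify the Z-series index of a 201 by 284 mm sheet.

Z2

Z0: 402 × 569 mm
Z1: 284 × 402 mm
Z2: 201 × 284 mm
Z3: 142 × 201 mm
→ matches Z2.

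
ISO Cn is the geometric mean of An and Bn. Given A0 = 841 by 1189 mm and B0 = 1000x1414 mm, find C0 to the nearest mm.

917 × 1297 mm

Short side: √(841 · 1000) = √841000 ≈ 917.1 → 917 mm
Long side: √(1189 · 1414) = √1681246 ≈ 1296.6 → 1297 mm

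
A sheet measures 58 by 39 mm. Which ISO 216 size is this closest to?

Aspect ratio 58/39 ≈ 1.487 (ISO target is √2 ≈ 1.414).
In the C-series (envelope sizes, between A and B): C9 = 40 × 57 mm.
Off by 2 mm total — nearest standard size.

C9 (40 × 57 mm)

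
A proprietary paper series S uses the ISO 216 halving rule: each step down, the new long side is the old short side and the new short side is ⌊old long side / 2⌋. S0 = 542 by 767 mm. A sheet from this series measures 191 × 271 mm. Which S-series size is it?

S3

S0: 542 × 767 mm
S1: 383 × 542 mm
S2: 271 × 383 mm
S3: 191 × 271 mm
S4: 135 × 191 mm
→ matches S3.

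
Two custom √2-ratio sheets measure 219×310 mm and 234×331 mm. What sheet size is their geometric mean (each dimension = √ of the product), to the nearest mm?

226 × 320 mm

Short side: √(219 · 234) = √51246 ≈ 226.4 → 226 mm
Long side: √(310 · 331) = √102610 ≈ 320.3 → 320 mm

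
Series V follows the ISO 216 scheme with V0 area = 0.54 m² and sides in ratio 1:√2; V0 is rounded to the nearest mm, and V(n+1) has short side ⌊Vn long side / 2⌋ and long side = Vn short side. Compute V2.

309 × 437 mm

Let V0's short side be w mm. w · w√2 = 0.54 m² = 540,000 mm², so w ≈ 617.9 mm and w√2 ≈ 873.9 mm → V0 = 618 × 874 mm.
V1: ⌊874/2⌋ × 618 = 437 × 618 mm
V2: ⌊618/2⌋ × 437 = 309 × 437 mm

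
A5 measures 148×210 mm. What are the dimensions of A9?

A6: ⌊210/2⌋ × 148 = 105 × 148 mm
A7: ⌊148/2⌋ × 105 = 74 × 105 mm
A8: ⌊105/2⌋ × 74 = 52 × 74 mm
A9: ⌊74/2⌋ × 52 = 37 × 52 mm

37 × 52 mm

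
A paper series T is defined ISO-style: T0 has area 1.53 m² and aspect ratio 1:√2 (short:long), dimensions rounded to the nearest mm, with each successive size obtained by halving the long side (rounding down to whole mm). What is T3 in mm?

367 × 520 mm

Let T0's short side be w mm. w · w√2 = 1.53 m² = 1,530,000 mm², so w ≈ 1040.1 mm and w√2 ≈ 1471.0 mm → T0 = 1040 × 1471 mm.
T1: ⌊1471/2⌋ × 1040 = 735 × 1040 mm
T2: ⌊1040/2⌋ × 735 = 520 × 735 mm
T3: ⌊735/2⌋ × 520 = 367 × 520 mm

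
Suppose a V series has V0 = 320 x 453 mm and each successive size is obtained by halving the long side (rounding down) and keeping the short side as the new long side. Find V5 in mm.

56 × 80 mm

V1: ⌊453/2⌋ × 320 = 226 × 320 mm
V2: ⌊320/2⌋ × 226 = 160 × 226 mm
V3: ⌊226/2⌋ × 160 = 113 × 160 mm
V4: ⌊160/2⌋ × 113 = 80 × 113 mm
V5: ⌊113/2⌋ × 80 = 56 × 80 mm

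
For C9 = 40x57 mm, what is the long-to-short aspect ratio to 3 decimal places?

1.425

57 / 40 = 1.425
ISO 216 targets √2 ≈ 1.414; the +0.011 deviation is from mm rounding.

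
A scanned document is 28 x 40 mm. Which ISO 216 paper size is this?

Aspect ratio 40/28 ≈ 1.429 — close to the ISO √2 ≈ 1.414.
In the C-series (envelope sizes, between A and B): C10 = 28 × 40 mm.

C10 (28 × 40 mm)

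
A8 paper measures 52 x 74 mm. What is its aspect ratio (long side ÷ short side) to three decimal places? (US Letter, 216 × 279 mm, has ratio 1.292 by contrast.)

1.423

74 / 52 = 1.423
ISO 216 targets √2 ≈ 1.414; the +0.009 deviation is from mm rounding.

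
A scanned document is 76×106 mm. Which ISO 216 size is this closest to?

Aspect ratio 106/76 ≈ 1.395 (ISO target is √2 ≈ 1.414).
In the A-series (A0 area = 1 m²): A7 = 74 × 105 mm.
Off by 3 mm total — nearest standard size.

A7 (74 × 105 mm)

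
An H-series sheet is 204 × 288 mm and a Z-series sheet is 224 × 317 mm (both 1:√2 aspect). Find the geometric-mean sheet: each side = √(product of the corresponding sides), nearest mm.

Short side: √(204 · 224) = √45696 ≈ 213.8 → 214 mm
Long side: √(288 · 317) = √91296 ≈ 302.2 → 302 mm

214 × 302 mm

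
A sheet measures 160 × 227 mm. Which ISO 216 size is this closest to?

Aspect ratio 227/160 ≈ 1.419 — close to the ISO √2 ≈ 1.414.
In the C-series (envelope sizes, between A and B): C5 = 162 × 229 mm.
Off by 4 mm total — nearest standard size.

C5 (162 × 229 mm)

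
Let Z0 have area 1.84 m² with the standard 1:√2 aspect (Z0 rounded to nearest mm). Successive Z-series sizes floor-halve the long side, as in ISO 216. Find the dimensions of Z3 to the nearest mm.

403 × 570 mm

Let Z0's short side be w mm. w · w√2 = 1.84 m² = 1,840,000 mm², so w ≈ 1140.6 mm and w√2 ≈ 1613.1 mm → Z0 = 1141 × 1613 mm.
Z1: ⌊1613/2⌋ × 1141 = 806 × 1141 mm
Z2: ⌊1141/2⌋ × 806 = 570 × 806 mm
Z3: ⌊806/2⌋ × 570 = 403 × 570 mm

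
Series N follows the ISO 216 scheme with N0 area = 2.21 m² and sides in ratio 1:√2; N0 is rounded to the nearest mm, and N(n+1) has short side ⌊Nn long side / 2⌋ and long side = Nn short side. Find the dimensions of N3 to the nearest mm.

442 × 625 mm

Let N0's short side be w mm. w · w√2 = 2.21 m² = 2,210,000 mm², so w ≈ 1250.1 mm and w√2 ≈ 1767.9 mm → N0 = 1250 × 1768 mm.
N1: ⌊1768/2⌋ × 1250 = 884 × 1250 mm
N2: ⌊1250/2⌋ × 884 = 625 × 884 mm
N3: ⌊884/2⌋ × 625 = 442 × 625 mm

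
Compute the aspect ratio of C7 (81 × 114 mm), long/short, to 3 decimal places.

1.407

114 / 81 = 1.407
ISO 216 targets √2 ≈ 1.414; the -0.007 deviation is from mm rounding.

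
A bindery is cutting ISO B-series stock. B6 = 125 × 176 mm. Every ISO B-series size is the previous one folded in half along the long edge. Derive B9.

B7: ⌊176/2⌋ × 125 = 88 × 125 mm
B8: ⌊125/2⌋ × 88 = 62 × 88 mm
B9: ⌊88/2⌋ × 62 = 44 × 62 mm

44 × 62 mm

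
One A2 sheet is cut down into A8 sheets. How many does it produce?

64

A2 = 420 × 594 mm; A8 = 52 × 74 mm.
Each halving step doubles the count; 6 steps from A2 to A8.
2^6 = 64.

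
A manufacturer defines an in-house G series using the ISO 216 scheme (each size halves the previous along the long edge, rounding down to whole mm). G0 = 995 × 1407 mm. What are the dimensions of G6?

124 × 175 mm

G1: ⌊1407/2⌋ × 995 = 703 × 995 mm
G2: ⌊995/2⌋ × 703 = 497 × 703 mm
G3: ⌊703/2⌋ × 497 = 351 × 497 mm
G4: ⌊497/2⌋ × 351 = 248 × 351 mm
G5: ⌊351/2⌋ × 248 = 175 × 248 mm
G6: ⌊248/2⌋ × 175 = 124 × 175 mm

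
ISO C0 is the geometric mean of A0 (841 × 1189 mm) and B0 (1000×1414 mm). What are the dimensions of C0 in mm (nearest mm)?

917 × 1297 mm

Short: √(841 · 1000) = √841000 ≈ 917.1 mm.
Long: √(1189 · 1414) = √1681246 ≈ 1296.6 mm.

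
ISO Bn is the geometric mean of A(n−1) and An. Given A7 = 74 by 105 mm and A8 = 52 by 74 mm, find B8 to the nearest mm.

Short side: √(74 · 52) = √3848 ≈ 62.0 → 62 mm
Long side: √(105 · 74) = √7770 ≈ 88.1 → 88 mm

62 × 88 mm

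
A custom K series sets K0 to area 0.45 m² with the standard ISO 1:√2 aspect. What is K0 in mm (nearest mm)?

Let the short side be w mm. Then w · w√2 = 0.45 m² = 450,000 mm².
w² = 450,000/√2, so w ≈ 564.1 mm; long side = w√2 ≈ 797.7 mm.

564 × 798 mm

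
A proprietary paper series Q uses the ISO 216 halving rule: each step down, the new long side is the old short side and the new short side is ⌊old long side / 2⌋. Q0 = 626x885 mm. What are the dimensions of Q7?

Q1 = 442 × 626 mm (from Q0 by 1 halving).
Q2: ⌊626/2⌋ × 442 = 313 × 442 mm
Q3: ⌊442/2⌋ × 313 = 221 × 313 mm
Q4: ⌊313/2⌋ × 221 = 156 × 221 mm
Q5: ⌊221/2⌋ × 156 = 110 × 156 mm
Q6: ⌊156/2⌋ × 110 = 78 × 110 mm
Q7: ⌊110/2⌋ × 78 = 55 × 78 mm

55 × 78 mm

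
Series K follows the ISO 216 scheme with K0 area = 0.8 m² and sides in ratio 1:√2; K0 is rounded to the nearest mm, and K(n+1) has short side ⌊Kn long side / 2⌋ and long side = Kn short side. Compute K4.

188 × 266 mm

Let K0's short side be w mm. w · w√2 = 0.8 m² = 800,000 mm², so w ≈ 752.1 mm and w√2 ≈ 1063.7 mm → K0 = 752 × 1064 mm.
K1: ⌊1064/2⌋ × 752 = 532 × 752 mm
K2: ⌊752/2⌋ × 532 = 376 × 532 mm
K3: ⌊532/2⌋ × 376 = 266 × 376 mm
K4: ⌊376/2⌋ × 266 = 188 × 266 mm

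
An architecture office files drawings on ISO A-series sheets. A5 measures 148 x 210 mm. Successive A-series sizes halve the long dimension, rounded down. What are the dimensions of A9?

37 × 52 mm

A6: ⌊210/2⌋ × 148 = 105 × 148 mm
A7: ⌊148/2⌋ × 105 = 74 × 105 mm
A8: ⌊105/2⌋ × 74 = 52 × 74 mm
A9: ⌊74/2⌋ × 52 = 37 × 52 mm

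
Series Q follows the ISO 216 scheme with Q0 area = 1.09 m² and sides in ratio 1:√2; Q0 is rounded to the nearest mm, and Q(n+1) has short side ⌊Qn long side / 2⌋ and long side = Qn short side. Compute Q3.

Let Q0's short side be w mm. w · w√2 = 1.09 m² = 1,090,000 mm², so w ≈ 877.9 mm and w√2 ≈ 1241.6 mm → Q0 = 878 × 1242 mm.
Q1: ⌊1242/2⌋ × 878 = 621 × 878 mm
Q2: ⌊878/2⌋ × 621 = 439 × 621 mm
Q3: ⌊621/2⌋ × 439 = 310 × 439 mm

310 × 439 mm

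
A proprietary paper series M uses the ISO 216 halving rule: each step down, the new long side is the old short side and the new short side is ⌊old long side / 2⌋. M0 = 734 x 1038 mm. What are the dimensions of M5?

129 × 183 mm

M1 = 519 × 734 mm (from M0 by 1 halving).
M2: ⌊734/2⌋ × 519 = 367 × 519 mm
M3: ⌊519/2⌋ × 367 = 259 × 367 mm
M4: ⌊367/2⌋ × 259 = 183 × 259 mm
M5: ⌊259/2⌋ × 183 = 129 × 183 mm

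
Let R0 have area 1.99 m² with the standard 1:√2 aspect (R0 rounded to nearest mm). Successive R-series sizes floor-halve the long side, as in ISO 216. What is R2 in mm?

Let R0's short side be w mm. w · w√2 = 1.99 m² = 1,990,000 mm², so w ≈ 1186.2 mm and w√2 ≈ 1677.6 mm → R0 = 1186 × 1678 mm.
R1: ⌊1678/2⌋ × 1186 = 839 × 1186 mm
R2: ⌊1186/2⌋ × 839 = 593 × 839 mm

593 × 839 mm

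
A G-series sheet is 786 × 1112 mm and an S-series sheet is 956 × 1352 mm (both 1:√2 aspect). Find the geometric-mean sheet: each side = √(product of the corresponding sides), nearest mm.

867 × 1226 mm

Short side: √(786 · 956) = √751416 ≈ 866.8 → 867 mm
Long side: √(1112 · 1352) = √1503424 ≈ 1226.1 → 1226 mm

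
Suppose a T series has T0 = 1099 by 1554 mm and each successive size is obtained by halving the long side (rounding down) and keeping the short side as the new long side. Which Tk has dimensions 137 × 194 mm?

T6

T0: 1099 × 1554 mm
T1: 777 × 1099 mm
T2: 549 × 777 mm
T3: 388 × 549 mm
T4: 274 × 388 mm
T5: 194 × 274 mm
T6: 137 × 194 mm
T7: 97 × 137 mm
→ matches T6.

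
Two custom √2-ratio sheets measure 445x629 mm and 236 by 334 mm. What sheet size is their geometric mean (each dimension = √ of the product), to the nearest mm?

Short side: √(445 · 236) = √105020 ≈ 324.1 → 324 mm
Long side: √(629 · 334) = √210086 ≈ 458.4 → 458 mm

324 × 458 mm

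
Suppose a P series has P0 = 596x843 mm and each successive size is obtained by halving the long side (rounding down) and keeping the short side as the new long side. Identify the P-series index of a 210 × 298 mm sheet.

P0: 596 × 843 mm
P1: 421 × 596 mm
P2: 298 × 421 mm
P3: 210 × 298 mm
P4: 149 × 210 mm
→ matches P3.

P3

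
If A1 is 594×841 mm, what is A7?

74 × 105 mm

A2: ⌊841/2⌋ × 594 = 420 × 594 mm
A3: ⌊594/2⌋ × 420 = 297 × 420 mm
A4: ⌊420/2⌋ × 297 = 210 × 297 mm
A5: ⌊297/2⌋ × 210 = 148 × 210 mm
A6: ⌊210/2⌋ × 148 = 105 × 148 mm
A7: ⌊148/2⌋ × 105 = 74 × 105 mm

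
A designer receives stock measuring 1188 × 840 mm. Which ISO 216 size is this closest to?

A0 (841 × 1189 mm)

Aspect ratio 1188/840 ≈ 1.414 — close to the ISO √2 ≈ 1.414.
In the A-series (A0 area = 1 m²): A0 = 841 × 1189 mm.
Off by 2 mm total — nearest standard size.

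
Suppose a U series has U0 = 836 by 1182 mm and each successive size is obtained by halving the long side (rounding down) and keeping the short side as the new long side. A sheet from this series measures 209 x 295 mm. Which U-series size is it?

U0: 836 × 1182 mm
U1: 591 × 836 mm
U2: 418 × 591 mm
U3: 295 × 418 mm
U4: 209 × 295 mm
U5: 147 × 209 mm
→ matches U4.

U4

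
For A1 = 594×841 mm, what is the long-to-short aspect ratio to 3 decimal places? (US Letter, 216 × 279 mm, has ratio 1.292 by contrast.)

1.416

841 / 594 = 1.416
ISO 216 targets √2 ≈ 1.414; the +0.002 deviation is from mm rounding.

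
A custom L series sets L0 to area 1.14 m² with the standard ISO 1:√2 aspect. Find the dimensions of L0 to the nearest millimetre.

Let the short side be w mm. Then w · w√2 = 1.14 m² = 1,140,000 mm².
w² = 1,140,000/√2, so w ≈ 897.8 mm; long side = w√2 ≈ 1269.7 mm.

898 × 1270 mm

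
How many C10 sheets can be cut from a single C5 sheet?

Each ISO step halves the sheet: 1 × C5 → 2 × C6 → 4 × C7 → 8 × C8 → …
From C5 to C10 is 5 halving steps: 2^5 = 32.

32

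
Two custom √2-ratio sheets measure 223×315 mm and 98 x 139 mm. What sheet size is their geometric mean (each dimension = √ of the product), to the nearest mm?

Short side: √(223 · 98) = √21854 ≈ 147.8 → 148 mm
Long side: √(315 · 139) = √43785 ≈ 209.2 → 209 mm

148 × 209 mm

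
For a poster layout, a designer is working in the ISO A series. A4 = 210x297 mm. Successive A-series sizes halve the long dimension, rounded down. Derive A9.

37 × 52 mm

A5: ⌊297/2⌋ × 210 = 148 × 210 mm
A6: ⌊210/2⌋ × 148 = 105 × 148 mm
A7: ⌊148/2⌋ × 105 = 74 × 105 mm
A8: ⌊105/2⌋ × 74 = 52 × 74 mm
A9: ⌊74/2⌋ × 52 = 37 × 52 mm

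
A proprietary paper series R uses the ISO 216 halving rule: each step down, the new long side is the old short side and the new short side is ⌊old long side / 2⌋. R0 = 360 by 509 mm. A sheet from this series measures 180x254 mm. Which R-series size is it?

R2

R0: 360 × 509 mm
R1: 254 × 360 mm
R2: 180 × 254 mm
R3: 127 × 180 mm
→ matches R2.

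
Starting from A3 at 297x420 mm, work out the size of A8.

52 × 74 mm

A4: ⌊420/2⌋ × 297 = 210 × 297 mm
A5: ⌊297/2⌋ × 210 = 148 × 210 mm
A6: ⌊210/2⌋ × 148 = 105 × 148 mm
A7: ⌊148/2⌋ × 105 = 74 × 105 mm
A8: ⌊105/2⌋ × 74 = 52 × 74 mm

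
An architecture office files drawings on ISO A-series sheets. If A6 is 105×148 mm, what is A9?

37 × 52 mm

A7: ⌊148/2⌋ × 105 = 74 × 105 mm
A8: ⌊105/2⌋ × 74 = 52 × 74 mm
A9: ⌊74/2⌋ × 52 = 37 × 52 mm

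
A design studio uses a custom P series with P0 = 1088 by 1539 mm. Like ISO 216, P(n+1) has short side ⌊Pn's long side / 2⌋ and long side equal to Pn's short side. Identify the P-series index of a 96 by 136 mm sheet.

P7

P0: 1088 × 1539 mm
P1: 769 × 1088 mm
P2: 544 × 769 mm
P3: 384 × 544 mm
P4: 272 × 384 mm
P5: 192 × 272 mm
P6: 136 × 192 mm
P7: 96 × 136 mm
P8: 68 × 96 mm
→ matches P7.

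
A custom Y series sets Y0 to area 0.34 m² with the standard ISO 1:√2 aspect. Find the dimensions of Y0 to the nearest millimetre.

490 × 693 mm

Let the short side be w mm. Then w · w√2 = 0.34 m² = 340,000 mm².
w² = 340,000/√2, so w ≈ 490.3 mm; long side = w√2 ≈ 693.4 mm.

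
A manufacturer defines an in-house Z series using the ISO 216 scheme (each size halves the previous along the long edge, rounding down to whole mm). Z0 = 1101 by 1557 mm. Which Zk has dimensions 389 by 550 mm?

Z3

Z0: 1101 × 1557 mm
Z1: 778 × 1101 mm
Z2: 550 × 778 mm
Z3: 389 × 550 mm
Z4: 275 × 389 mm
→ matches Z3.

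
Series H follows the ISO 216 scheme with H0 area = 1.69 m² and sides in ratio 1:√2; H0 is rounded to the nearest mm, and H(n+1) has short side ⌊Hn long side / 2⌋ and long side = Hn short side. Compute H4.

Let H0's short side be w mm. w · w√2 = 1.69 m² = 1,690,000 mm², so w ≈ 1093.2 mm and w√2 ≈ 1546.0 mm → H0 = 1093 × 1546 mm.
H1: ⌊1546/2⌋ × 1093 = 773 × 1093 mm
H2: ⌊1093/2⌋ × 773 = 546 × 773 mm
H3: ⌊773/2⌋ × 546 = 386 × 546 mm
H4: ⌊546/2⌋ × 386 = 273 × 386 mm

273 × 386 mm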